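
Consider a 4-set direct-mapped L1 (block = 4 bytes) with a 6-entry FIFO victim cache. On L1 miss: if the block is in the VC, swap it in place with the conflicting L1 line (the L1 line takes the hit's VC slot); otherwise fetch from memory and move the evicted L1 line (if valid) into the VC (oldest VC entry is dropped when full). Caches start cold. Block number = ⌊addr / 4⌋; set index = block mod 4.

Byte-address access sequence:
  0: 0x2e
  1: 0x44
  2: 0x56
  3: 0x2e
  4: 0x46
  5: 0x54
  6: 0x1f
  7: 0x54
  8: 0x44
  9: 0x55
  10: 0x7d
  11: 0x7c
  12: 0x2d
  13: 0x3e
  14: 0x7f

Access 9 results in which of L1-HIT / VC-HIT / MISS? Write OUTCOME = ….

0: 0x2e (blk 11, set 3) → MISS  vc=[]
1: 0x44 (blk 17, set 1) → MISS  vc=[]
2: 0x56 (blk 21, set 1) → MISS  vc=[17]
3: 0x2e (blk 11, set 3) → L1-HIT  vc=[17]
4: 0x46 (blk 17, set 1) → VC-HIT  vc=[21]
5: 0x54 (blk 21, set 1) → VC-HIT  vc=[17]
6: 0x1f (blk 7, set 3) → MISS  vc=[17, 11]
7: 0x54 (blk 21, set 1) → L1-HIT  vc=[17, 11]
8: 0x44 (blk 17, set 1) → VC-HIT  vc=[21, 11]
9: 0x55 (blk 21, set 1) → VC-HIT  vc=[17, 11]
10: 0x7d (blk 31, set 3) → MISS  vc=[17, 11, 7]
11: 0x7c (blk 31, set 3) → L1-HIT  vc=[17, 11, 7]
12: 0x2d (blk 11, set 3) → VC-HIT  vc=[17, 31, 7]
13: 0x3e (blk 15, set 3) → MISS  vc=[17, 31, 7, 11]
14: 0x7f (blk 31, set 3) → VC-HIT  vc=[17, 15, 7, 11]

OUTCOME = VC-HIT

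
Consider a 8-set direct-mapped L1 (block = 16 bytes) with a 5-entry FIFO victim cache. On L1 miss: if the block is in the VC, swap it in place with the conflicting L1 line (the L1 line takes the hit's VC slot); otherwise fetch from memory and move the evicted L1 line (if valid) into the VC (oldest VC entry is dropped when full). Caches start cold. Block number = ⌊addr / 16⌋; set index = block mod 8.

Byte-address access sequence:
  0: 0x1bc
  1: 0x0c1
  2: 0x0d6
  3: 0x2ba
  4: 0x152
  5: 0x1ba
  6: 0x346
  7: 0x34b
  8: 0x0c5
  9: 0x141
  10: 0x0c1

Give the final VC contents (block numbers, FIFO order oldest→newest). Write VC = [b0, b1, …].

  [0] addr=0x1bc blk=27 s=3: MISS | VC []
  [1] addr=0xc1 blk=12 s=4: MISS | VC []
  [2] addr=0xd6 blk=13 s=5: MISS | VC []
  [3] addr=0x2ba blk=43 s=3: MISS | VC [27]
  [4] addr=0x152 blk=21 s=5: MISS | VC [27, 13]
  [5] addr=0x1ba blk=27 s=3: VC-HIT | VC [43, 13]
  [6] addr=0x346 blk=52 s=4: MISS | VC [43, 13, 12]
  [7] addr=0x34b blk=52 s=4: L1-HIT | VC [43, 13, 12]
  [8] addr=0xc5 blk=12 s=4: VC-HIT | VC [43, 13, 52]
  [9] addr=0x141 blk=20 s=4: MISS | VC [43, 13, 52, 12]
  [10] addr=0xc1 blk=12 s=4: VC-HIT | VC [43, 13, 52, 20]

VC = [43, 13, 52, 20]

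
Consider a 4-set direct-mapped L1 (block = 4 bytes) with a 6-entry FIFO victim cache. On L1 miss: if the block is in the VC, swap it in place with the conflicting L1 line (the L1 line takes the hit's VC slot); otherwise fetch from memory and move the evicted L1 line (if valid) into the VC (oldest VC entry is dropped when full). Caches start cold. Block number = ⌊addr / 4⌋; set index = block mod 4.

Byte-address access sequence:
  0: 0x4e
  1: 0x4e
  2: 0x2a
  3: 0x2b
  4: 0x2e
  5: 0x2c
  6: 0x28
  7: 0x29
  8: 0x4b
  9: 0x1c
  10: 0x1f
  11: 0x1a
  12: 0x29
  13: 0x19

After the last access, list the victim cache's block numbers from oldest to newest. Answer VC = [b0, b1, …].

VC = [19, 10, 11, 18]

#0 0x4e→b19/s3 MISS; vc=[]
#1 0x4e→b19/s3 L1-HIT; vc=[]
#2 0x2a→b10/s2 MISS; vc=[]
#3 0x2b→b10/s2 L1-HIT; vc=[]
#4 0x2e→b11/s3 MISS; vc=[19]
#5 0x2c→b11/s3 L1-HIT; vc=[19]
#6 0x28→b10/s2 L1-HIT; vc=[19]
#7 0x29→b10/s2 L1-HIT; vc=[19]
#8 0x4b→b18/s2 MISS; vc=[19,10]
#9 0x1c→b7/s3 MISS; vc=[19,10,11]
#10 0x1f→b7/s3 L1-HIT; vc=[19,10,11]
#11 0x1a→b6/s2 MISS; vc=[19,10,11,18]
#12 0x29→b10/s2 VC-HIT; vc=[19,6,11,18]
#13 0x19→b6/s2 VC-HIT; vc=[19,10,11,18]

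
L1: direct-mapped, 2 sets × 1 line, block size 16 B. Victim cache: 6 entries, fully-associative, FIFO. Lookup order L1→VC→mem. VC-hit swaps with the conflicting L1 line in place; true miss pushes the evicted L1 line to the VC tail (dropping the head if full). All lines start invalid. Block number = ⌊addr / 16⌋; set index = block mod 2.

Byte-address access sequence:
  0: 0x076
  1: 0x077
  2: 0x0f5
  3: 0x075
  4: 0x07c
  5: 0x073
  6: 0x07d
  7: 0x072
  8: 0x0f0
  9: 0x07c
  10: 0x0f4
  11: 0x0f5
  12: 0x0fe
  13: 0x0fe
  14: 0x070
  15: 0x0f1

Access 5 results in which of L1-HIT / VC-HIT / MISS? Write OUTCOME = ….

OUTCOME = L1-HIT

#0 0x76→b7/s1 MISS; vc=[]
#1 0x77→b7/s1 L1-HIT; vc=[]
#2 0xf5→b15/s1 MISS; vc=[7]
#3 0x75→b7/s1 VC-HIT; vc=[15]
#4 0x7c→b7/s1 L1-HIT; vc=[15]
#5 0x73→b7/s1 L1-HIT; vc=[15]
#6 0x7d→b7/s1 L1-HIT; vc=[15]
#7 0x72→b7/s1 L1-HIT; vc=[15]
#8 0xf0→b15/s1 VC-HIT; vc=[7]
#9 0x7c→b7/s1 VC-HIT; vc=[15]
#10 0xf4→b15/s1 VC-HIT; vc=[7]
#11 0xf5→b15/s1 L1-HIT; vc=[7]
#12 0xfe→b15/s1 L1-HIT; vc=[7]
#13 0xfe→b15/s1 L1-HIT; vc=[7]
#14 0x70→b7/s1 VC-HIT; vc=[15]
#15 0xf1→b15/s1 VC-HIT; vc=[7]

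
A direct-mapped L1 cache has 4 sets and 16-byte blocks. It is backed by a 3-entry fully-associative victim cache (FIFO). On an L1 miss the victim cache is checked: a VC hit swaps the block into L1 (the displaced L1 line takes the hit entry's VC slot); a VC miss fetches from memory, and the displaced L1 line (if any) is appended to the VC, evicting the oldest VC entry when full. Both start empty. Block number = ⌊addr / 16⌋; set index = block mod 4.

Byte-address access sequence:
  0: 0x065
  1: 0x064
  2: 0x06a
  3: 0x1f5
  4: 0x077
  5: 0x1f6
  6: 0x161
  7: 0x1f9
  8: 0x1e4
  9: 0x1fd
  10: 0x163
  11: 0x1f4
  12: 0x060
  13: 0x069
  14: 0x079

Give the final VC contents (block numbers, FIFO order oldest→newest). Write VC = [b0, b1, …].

  [0] addr=0x65 blk=6 s=2: MISS | VC []
  [1] addr=0x64 blk=6 s=2: L1-HIT | VC []
  [2] addr=0x6a blk=6 s=2: L1-HIT | VC []
  [3] addr=0x1f5 blk=31 s=3: MISS | VC []
  [4] addr=0x77 blk=7 s=3: MISS | VC [31]
  [5] addr=0x1f6 blk=31 s=3: VC-HIT | VC [7]
  [6] addr=0x161 blk=22 s=2: MISS | VC [7, 6]
  [7] addr=0x1f9 blk=31 s=3: L1-HIT | VC [7, 6]
  [8] addr=0x1e4 blk=30 s=2: MISS | VC [7, 6, 22]
  [9] addr=0x1fd blk=31 s=3: L1-HIT | VC [7, 6, 22]
  [10] addr=0x163 blk=22 s=2: VC-HIT | VC [7, 6, 30]
  [11] addr=0x1f4 blk=31 s=3: L1-HIT | VC [7, 6, 30]
  [12] addr=0x60 blk=6 s=2: VC-HIT | VC [7, 22, 30]
  [13] addr=0x69 blk=6 s=2: L1-HIT | VC [7, 22, 30]
  [14] addr=0x79 blk=7 s=3: VC-HIT | VC [31, 22, 30]

VC = [31, 22, 30]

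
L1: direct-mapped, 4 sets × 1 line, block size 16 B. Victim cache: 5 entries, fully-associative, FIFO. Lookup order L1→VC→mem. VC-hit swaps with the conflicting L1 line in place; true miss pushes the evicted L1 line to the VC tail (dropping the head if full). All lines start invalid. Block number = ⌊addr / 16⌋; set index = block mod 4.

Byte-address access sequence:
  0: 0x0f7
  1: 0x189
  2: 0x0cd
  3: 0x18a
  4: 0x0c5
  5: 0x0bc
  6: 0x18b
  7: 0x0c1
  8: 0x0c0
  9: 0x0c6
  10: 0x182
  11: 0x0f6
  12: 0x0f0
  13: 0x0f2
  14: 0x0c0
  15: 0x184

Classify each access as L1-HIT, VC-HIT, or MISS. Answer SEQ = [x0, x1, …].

#0 0xf7→b15/s3 MISS; vc=[]
#1 0x189→b24/s0 MISS; vc=[]
#2 0xcd→b12/s0 MISS; vc=[24]
#3 0x18a→b24/s0 VC-HIT; vc=[12]
#4 0xc5→b12/s0 VC-HIT; vc=[24]
#5 0xbc→b11/s3 MISS; vc=[24,15]
#6 0x18b→b24/s0 VC-HIT; vc=[12,15]
#7 0xc1→b12/s0 VC-HIT; vc=[24,15]
#8 0xc0→b12/s0 L1-HIT; vc=[24,15]
#9 0xc6→b12/s0 L1-HIT; vc=[24,15]
#10 0x182→b24/s0 VC-HIT; vc=[12,15]
#11 0xf6→b15/s3 VC-HIT; vc=[12,11]
#12 0xf0→b15/s3 L1-HIT; vc=[12,11]
#13 0xf2→b15/s3 L1-HIT; vc=[12,11]
#14 0xc0→b12/s0 VC-HIT; vc=[24,11]
#15 0x184→b24/s0 VC-HIT; vc=[12,11]

SEQ = [MISS, MISS, MISS, VC-HIT, VC-HIT, MISS, VC-HIT, VC-HIT, L1-HIT, L1-HIT, VC-HIT, VC-HIT, L1-HIT, L1-HIT, VC-HIT, VC-HIT]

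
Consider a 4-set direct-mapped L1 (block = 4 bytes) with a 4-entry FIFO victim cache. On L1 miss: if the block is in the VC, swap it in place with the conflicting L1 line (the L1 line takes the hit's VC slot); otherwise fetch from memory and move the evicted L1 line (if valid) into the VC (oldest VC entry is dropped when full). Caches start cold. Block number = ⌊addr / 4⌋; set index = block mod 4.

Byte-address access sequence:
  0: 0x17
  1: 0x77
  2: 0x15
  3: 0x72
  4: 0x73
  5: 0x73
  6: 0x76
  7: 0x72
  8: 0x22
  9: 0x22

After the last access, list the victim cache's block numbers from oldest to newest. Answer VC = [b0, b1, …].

0: 0x17 (blk 5, set 1) → MISS  vc=[]
1: 0x77 (blk 29, set 1) → MISS  vc=[5]
2: 0x15 (blk 5, set 1) → VC-HIT  vc=[29]
3: 0x72 (blk 28, set 0) → MISS  vc=[29]
4: 0x73 (blk 28, set 0) → L1-HIT  vc=[29]
5: 0x73 (blk 28, set 0) → L1-HIT  vc=[29]
6: 0x76 (blk 29, set 1) → VC-HIT  vc=[5]
7: 0x72 (blk 28, set 0) → L1-HIT  vc=[5]
8: 0x22 (blk 8, set 0) → MISS  vc=[5, 28]
9: 0x22 (blk 8, set 0) → L1-HIT  vc=[5, 28]

VC = [5, 28]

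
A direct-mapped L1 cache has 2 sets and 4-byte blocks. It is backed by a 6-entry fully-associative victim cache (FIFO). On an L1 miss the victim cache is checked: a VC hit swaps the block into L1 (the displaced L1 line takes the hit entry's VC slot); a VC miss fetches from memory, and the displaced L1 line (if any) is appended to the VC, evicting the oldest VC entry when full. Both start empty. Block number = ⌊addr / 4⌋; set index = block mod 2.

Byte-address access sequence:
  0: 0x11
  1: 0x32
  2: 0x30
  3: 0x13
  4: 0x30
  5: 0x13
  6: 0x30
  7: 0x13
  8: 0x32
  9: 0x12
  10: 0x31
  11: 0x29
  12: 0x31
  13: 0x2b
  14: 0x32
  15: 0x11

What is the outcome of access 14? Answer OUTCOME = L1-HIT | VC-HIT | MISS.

OUTCOME = VC-HIT

#0 0x11→b4/s0 MISS; vc=[]
#1 0x32→b12/s0 MISS; vc=[4]
#2 0x30→b12/s0 L1-HIT; vc=[4]
#3 0x13→b4/s0 VC-HIT; vc=[12]
#4 0x30→b12/s0 VC-HIT; vc=[4]
#5 0x13→b4/s0 VC-HIT; vc=[12]
#6 0x30→b12/s0 VC-HIT; vc=[4]
#7 0x13→b4/s0 VC-HIT; vc=[12]
#8 0x32→b12/s0 VC-HIT; vc=[4]
#9 0x12→b4/s0 VC-HIT; vc=[12]
#10 0x31→b12/s0 VC-HIT; vc=[4]
#11 0x29→b10/s0 MISS; vc=[4,12]
#12 0x31→b12/s0 VC-HIT; vc=[4,10]
#13 0x2b→b10/s0 VC-HIT; vc=[4,12]
#14 0x32→b12/s0 VC-HIT; vc=[4,10]
#15 0x11→b4/s0 VC-HIT; vc=[12,10]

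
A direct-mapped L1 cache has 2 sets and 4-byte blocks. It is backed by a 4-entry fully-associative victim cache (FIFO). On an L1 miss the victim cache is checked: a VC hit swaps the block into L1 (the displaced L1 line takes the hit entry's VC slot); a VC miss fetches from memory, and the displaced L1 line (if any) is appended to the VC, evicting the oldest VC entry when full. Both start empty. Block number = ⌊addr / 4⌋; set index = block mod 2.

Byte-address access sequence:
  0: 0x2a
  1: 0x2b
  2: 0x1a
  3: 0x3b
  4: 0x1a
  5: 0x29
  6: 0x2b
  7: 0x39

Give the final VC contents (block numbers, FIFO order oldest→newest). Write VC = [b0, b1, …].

VC = [6, 10]

0: 0x2a (blk 10, set 0) → MISS  vc=[]
1: 0x2b (blk 10, set 0) → L1-HIT  vc=[]
2: 0x1a (blk 6, set 0) → MISS  vc=[10]
3: 0x3b (blk 14, set 0) → MISS  vc=[10, 6]
4: 0x1a (blk 6, set 0) → VC-HIT  vc=[10, 14]
5: 0x29 (blk 10, set 0) → VC-HIT  vc=[6, 14]
6: 0x2b (blk 10, set 0) → L1-HIT  vc=[6, 14]
7: 0x39 (blk 14, set 0) → VC-HIT  vc=[6, 10]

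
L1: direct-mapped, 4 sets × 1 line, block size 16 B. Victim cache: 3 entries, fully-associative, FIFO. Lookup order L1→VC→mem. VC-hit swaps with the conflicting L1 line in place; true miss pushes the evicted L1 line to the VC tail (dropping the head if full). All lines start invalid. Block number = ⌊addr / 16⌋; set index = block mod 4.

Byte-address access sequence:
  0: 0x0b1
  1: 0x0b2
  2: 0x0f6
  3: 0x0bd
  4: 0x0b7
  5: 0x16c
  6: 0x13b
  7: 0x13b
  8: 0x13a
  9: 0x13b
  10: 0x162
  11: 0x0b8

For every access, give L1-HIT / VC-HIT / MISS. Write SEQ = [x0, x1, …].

0: 0xb1 (blk 11, set 3) → MISS  vc=[]
1: 0xb2 (blk 11, set 3) → L1-HIT  vc=[]
2: 0xf6 (blk 15, set 3) → MISS  vc=[11]
3: 0xbd (blk 11, set 3) → VC-HIT  vc=[15]
4: 0xb7 (blk 11, set 3) → L1-HIT  vc=[15]
5: 0x16c (blk 22, set 2) → MISS  vc=[15]
6: 0x13b (blk 19, set 3) → MISS  vc=[15, 11]
7: 0x13b (blk 19, set 3) → L1-HIT  vc=[15, 11]
8: 0x13a (blk 19, set 3) → L1-HIT  vc=[15, 11]
9: 0x13b (blk 19, set 3) → L1-HIT  vc=[15, 11]
10: 0x162 (blk 22, set 2) → L1-HIT  vc=[15, 11]
11: 0xb8 (blk 11, set 3) → VC-HIT  vc=[15, 19]

SEQ = [MISS, L1-HIT, MISS, VC-HIT, L1-HIT, MISS, MISS, L1-HIT, L1-HIT, L1-HIT, L1-HIT, VC-HIT]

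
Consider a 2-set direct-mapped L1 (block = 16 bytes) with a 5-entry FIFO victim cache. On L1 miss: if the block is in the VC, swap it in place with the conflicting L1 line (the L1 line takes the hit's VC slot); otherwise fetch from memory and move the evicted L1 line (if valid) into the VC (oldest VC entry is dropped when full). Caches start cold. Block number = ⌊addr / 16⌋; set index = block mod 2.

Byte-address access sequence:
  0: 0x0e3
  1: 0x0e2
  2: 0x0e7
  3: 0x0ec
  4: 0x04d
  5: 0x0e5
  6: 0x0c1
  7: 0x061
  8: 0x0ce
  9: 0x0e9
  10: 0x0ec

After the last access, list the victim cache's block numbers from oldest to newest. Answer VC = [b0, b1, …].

  [0] addr=0xe3 blk=14 s=0: MISS | VC []
  [1] addr=0xe2 blk=14 s=0: L1-HIT | VC []
  [2] addr=0xe7 blk=14 s=0: L1-HIT | VC []
  [3] addr=0xec blk=14 s=0: L1-HIT | VC []
  [4] addr=0x4d blk=4 s=0: MISS | VC [14]
  [5] addr=0xe5 blk=14 s=0: VC-HIT | VC [4]
  [6] addr=0xc1 blk=12 s=0: MISS | VC [4, 14]
  [7] addr=0x61 blk=6 s=0: MISS | VC [4, 14, 12]
  [8] addr=0xce blk=12 s=0: VC-HIT | VC [4, 14, 6]
  [9] addr=0xe9 blk=14 s=0: VC-HIT | VC [4, 12, 6]
  [10] addr=0xec blk=14 s=0: L1-HIT | VC [4, 12, 6]

VC = [4, 12, 6]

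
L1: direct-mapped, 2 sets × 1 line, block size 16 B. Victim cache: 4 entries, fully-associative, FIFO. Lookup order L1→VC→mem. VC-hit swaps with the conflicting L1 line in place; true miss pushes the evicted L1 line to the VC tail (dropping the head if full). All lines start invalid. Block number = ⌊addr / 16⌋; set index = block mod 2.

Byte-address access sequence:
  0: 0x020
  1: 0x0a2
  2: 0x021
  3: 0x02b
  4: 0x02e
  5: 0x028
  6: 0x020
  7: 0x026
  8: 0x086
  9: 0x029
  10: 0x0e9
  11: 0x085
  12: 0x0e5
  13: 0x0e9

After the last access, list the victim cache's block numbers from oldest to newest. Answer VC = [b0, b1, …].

VC = [10, 8, 2]

0: 0x20 (blk 2, set 0) → MISS  vc=[]
1: 0xa2 (blk 10, set 0) → MISS  vc=[2]
2: 0x21 (blk 2, set 0) → VC-HIT  vc=[10]
3: 0x2b (blk 2, set 0) → L1-HIT  vc=[10]
4: 0x2e (blk 2, set 0) → L1-HIT  vc=[10]
5: 0x28 (blk 2, set 0) → L1-HIT  vc=[10]
6: 0x20 (blk 2, set 0) → L1-HIT  vc=[10]
7: 0x26 (blk 2, set 0) → L1-HIT  vc=[10]
8: 0x86 (blk 8, set 0) → MISS  vc=[10, 2]
9: 0x29 (blk 2, set 0) → VC-HIT  vc=[10, 8]
10: 0xe9 (blk 14, set 0) → MISS  vc=[10, 8, 2]
11: 0x85 (blk 8, set 0) → VC-HIT  vc=[10, 14, 2]
12: 0xe5 (blk 14, set 0) → VC-HIT  vc=[10, 8, 2]
13: 0xe9 (blk 14, set 0) → L1-HIT  vc=[10, 8, 2]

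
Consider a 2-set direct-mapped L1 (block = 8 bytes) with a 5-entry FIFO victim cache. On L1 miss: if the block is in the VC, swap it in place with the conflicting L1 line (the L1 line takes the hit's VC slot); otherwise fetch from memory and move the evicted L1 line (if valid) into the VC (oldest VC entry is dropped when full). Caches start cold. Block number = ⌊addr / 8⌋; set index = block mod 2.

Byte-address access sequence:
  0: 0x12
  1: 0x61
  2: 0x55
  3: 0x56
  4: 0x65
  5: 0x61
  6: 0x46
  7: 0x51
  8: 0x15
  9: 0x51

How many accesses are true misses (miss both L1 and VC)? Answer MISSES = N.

MISSES = 4

  [0] addr=0x12 blk=2 s=0: MISS | VC []
  [1] addr=0x61 blk=12 s=0: MISS | VC [2]
  [2] addr=0x55 blk=10 s=0: MISS | VC [2, 12]
  [3] addr=0x56 blk=10 s=0: L1-HIT | VC [2, 12]
  [4] addr=0x65 blk=12 s=0: VC-HIT | VC [2, 10]
  [5] addr=0x61 blk=12 s=0: L1-HIT | VC [2, 10]
  [6] addr=0x46 blk=8 s=0: MISS | VC [2, 10, 12]
  [7] addr=0x51 blk=10 s=0: VC-HIT | VC [2, 8, 12]
  [8] addr=0x15 blk=2 s=0: VC-HIT | VC [10, 8, 12]
  [9] addr=0x51 blk=10 s=0: VC-HIT | VC [2, 8, 12]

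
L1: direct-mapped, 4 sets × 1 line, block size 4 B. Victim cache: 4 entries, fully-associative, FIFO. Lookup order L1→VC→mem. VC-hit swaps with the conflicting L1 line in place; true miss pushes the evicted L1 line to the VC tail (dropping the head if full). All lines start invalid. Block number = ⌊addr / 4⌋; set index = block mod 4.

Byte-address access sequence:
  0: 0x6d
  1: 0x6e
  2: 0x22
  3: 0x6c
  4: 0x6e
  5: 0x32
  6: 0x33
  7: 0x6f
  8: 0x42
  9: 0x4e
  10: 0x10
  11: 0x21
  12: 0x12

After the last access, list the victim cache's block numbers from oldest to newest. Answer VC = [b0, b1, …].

0: 0x6d (blk 27, set 3) → MISS  vc=[]
1: 0x6e (blk 27, set 3) → L1-HIT  vc=[]
2: 0x22 (blk 8, set 0) → MISS  vc=[]
3: 0x6c (blk 27, set 3) → L1-HIT  vc=[]
4: 0x6e (blk 27, set 3) → L1-HIT  vc=[]
5: 0x32 (blk 12, set 0) → MISS  vc=[8]
6: 0x33 (blk 12, set 0) → L1-HIT  vc=[8]
7: 0x6f (blk 27, set 3) → L1-HIT  vc=[8]
8: 0x42 (blk 16, set 0) → MISS  vc=[8, 12]
9: 0x4e (blk 19, set 3) → MISS  vc=[8, 12, 27]
10: 0x10 (blk 4, set 0) → MISS  vc=[8, 12, 27, 16]
11: 0x21 (blk 8, set 0) → VC-HIT  vc=[4, 12, 27, 16]
12: 0x12 (blk 4, set 0) → VC-HIT  vc=[8, 12, 27, 16]

VC = [8, 12, 27, 16]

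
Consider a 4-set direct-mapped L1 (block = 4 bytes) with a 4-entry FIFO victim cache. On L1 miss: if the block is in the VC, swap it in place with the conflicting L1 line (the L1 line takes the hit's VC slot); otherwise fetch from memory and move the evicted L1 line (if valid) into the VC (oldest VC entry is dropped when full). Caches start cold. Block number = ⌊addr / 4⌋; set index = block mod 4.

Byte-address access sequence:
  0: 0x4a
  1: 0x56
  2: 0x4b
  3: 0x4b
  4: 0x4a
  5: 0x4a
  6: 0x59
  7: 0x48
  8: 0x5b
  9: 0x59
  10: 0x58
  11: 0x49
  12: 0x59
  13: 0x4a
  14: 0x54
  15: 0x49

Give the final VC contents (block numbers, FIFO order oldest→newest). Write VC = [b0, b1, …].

VC = [22]

0: 0x4a (blk 18, set 2) → MISS  vc=[]
1: 0x56 (blk 21, set 1) → MISS  vc=[]
2: 0x4b (blk 18, set 2) → L1-HIT  vc=[]
3: 0x4b (blk 18, set 2) → L1-HIT  vc=[]
4: 0x4a (blk 18, set 2) → L1-HIT  vc=[]
5: 0x4a (blk 18, set 2) → L1-HIT  vc=[]
6: 0x59 (blk 22, set 2) → MISS  vc=[18]
7: 0x48 (blk 18, set 2) → VC-HIT  vc=[22]
8: 0x5b (blk 22, set 2) → VC-HIT  vc=[18]
9: 0x59 (blk 22, set 2) → L1-HIT  vc=[18]
10: 0x58 (blk 22, set 2) → L1-HIT  vc=[18]
11: 0x49 (blk 18, set 2) → VC-HIT  vc=[22]
12: 0x59 (blk 22, set 2) → VC-HIT  vc=[18]
13: 0x4a (blk 18, set 2) → VC-HIT  vc=[22]
14: 0x54 (blk 21, set 1) → L1-HIT  vc=[22]
15: 0x49 (blk 18, set 2) → L1-HIT  vc=[22]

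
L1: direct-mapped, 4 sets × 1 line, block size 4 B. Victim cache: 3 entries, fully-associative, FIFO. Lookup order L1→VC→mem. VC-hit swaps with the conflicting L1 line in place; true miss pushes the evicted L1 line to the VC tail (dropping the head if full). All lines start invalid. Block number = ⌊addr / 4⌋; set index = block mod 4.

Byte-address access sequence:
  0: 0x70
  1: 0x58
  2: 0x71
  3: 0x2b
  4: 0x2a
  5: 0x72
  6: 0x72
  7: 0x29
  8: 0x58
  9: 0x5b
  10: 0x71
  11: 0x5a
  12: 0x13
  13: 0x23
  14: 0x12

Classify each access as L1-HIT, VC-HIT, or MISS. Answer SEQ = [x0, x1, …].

#0 0x70→b28/s0 MISS; vc=[]
#1 0x58→b22/s2 MISS; vc=[]
#2 0x71→b28/s0 L1-HIT; vc=[]
#3 0x2b→b10/s2 MISS; vc=[22]
#4 0x2a→b10/s2 L1-HIT; vc=[22]
#5 0x72→b28/s0 L1-HIT; vc=[22]
#6 0x72→b28/s0 L1-HIT; vc=[22]
#7 0x29→b10/s2 L1-HIT; vc=[22]
#8 0x58→b22/s2 VC-HIT; vc=[10]
#9 0x5b→b22/s2 L1-HIT; vc=[10]
#10 0x71→b28/s0 L1-HIT; vc=[10]
#11 0x5a→b22/s2 L1-HIT; vc=[10]
#12 0x13→b4/s0 MISS; vc=[10,28]
#13 0x23→b8/s0 MISS; vc=[10,28,4]
#14 0x12→b4/s0 VC-HIT; vc=[10,28,8]

SEQ = [MISS, MISS, L1-HIT, MISS, L1-HIT, L1-HIT, L1-HIT, L1-HIT, VC-HIT, L1-HIT, L1-HIT, L1-HIT, MISS, MISS, VC-HIT]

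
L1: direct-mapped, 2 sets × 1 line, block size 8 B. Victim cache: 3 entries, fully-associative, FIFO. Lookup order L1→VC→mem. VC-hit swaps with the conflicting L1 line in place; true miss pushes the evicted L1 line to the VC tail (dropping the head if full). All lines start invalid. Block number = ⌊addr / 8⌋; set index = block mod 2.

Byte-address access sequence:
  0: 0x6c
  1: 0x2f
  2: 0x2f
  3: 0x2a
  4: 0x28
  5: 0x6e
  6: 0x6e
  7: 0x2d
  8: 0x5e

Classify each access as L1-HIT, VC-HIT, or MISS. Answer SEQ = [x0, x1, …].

SEQ = [MISS, MISS, L1-HIT, L1-HIT, L1-HIT, VC-HIT, L1-HIT, VC-HIT, MISS]

  [0] addr=0x6c blk=13 s=1: MISS | VC []
  [1] addr=0x2f blk=5 s=1: MISS | VC [13]
  [2] addr=0x2f blk=5 s=1: L1-HIT | VC [13]
  [3] addr=0x2a blk=5 s=1: L1-HIT | VC [13]
  [4] addr=0x28 blk=5 s=1: L1-HIT | VC [13]
  [5] addr=0x6e blk=13 s=1: VC-HIT | VC [5]
  [6] addr=0x6e blk=13 s=1: L1-HIT | VC [5]
  [7] addr=0x2d blk=5 s=1: VC-HIT | VC [13]
  [8] addr=0x5e blk=11 s=1: MISS | VC [13, 5]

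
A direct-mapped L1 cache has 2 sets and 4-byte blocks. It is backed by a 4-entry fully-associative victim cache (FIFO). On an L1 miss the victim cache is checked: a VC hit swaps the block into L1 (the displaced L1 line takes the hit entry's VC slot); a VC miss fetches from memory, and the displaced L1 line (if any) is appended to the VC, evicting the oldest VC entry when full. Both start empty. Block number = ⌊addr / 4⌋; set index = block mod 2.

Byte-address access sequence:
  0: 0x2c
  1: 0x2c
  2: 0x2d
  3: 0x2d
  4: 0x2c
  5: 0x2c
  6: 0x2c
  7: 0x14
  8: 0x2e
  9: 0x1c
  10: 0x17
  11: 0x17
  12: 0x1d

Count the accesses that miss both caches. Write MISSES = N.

#0 0x2c→b11/s1 MISS; vc=[]
#1 0x2c→b11/s1 L1-HIT; vc=[]
#2 0x2d→b11/s1 L1-HIT; vc=[]
#3 0x2d→b11/s1 L1-HIT; vc=[]
#4 0x2c→b11/s1 L1-HIT; vc=[]
#5 0x2c→b11/s1 L1-HIT; vc=[]
#6 0x2c→b11/s1 L1-HIT; vc=[]
#7 0x14→b5/s1 MISS; vc=[11]
#8 0x2e→b11/s1 VC-HIT; vc=[5]
#9 0x1c→b7/s1 MISS; vc=[5,11]
#10 0x17→b5/s1 VC-HIT; vc=[7,11]
#11 0x17→b5/s1 L1-HIT; vc=[7,11]
#12 0x1d→b7/s1 VC-HIT; vc=[5,11]

MISSES = 3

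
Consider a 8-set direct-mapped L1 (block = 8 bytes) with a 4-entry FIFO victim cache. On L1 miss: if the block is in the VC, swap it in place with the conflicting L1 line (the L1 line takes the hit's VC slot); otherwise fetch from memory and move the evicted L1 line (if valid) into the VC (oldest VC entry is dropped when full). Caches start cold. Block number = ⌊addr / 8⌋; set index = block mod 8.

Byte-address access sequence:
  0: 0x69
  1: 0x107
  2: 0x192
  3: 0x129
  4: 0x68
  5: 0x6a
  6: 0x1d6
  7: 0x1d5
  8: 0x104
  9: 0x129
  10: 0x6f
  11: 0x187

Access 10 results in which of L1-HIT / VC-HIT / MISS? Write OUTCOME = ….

OUTCOME = VC-HIT

0: 0x69 (blk 13, set 5) → MISS  vc=[]
1: 0x107 (blk 32, set 0) → MISS  vc=[]
2: 0x192 (blk 50, set 2) → MISS  vc=[]
3: 0x129 (blk 37, set 5) → MISS  vc=[13]
4: 0x68 (blk 13, set 5) → VC-HIT  vc=[37]
5: 0x6a (blk 13, set 5) → L1-HIT  vc=[37]
6: 0x1d6 (blk 58, set 2) → MISS  vc=[37, 50]
7: 0x1d5 (blk 58, set 2) → L1-HIT  vc=[37, 50]
8: 0x104 (blk 32, set 0) → L1-HIT  vc=[37, 50]
9: 0x129 (blk 37, set 5) → VC-HIT  vc=[13, 50]
10: 0x6f (blk 13, set 5) → VC-HIT  vc=[37, 50]
11: 0x187 (blk 48, set 0) → MISS  vc=[37, 50, 32]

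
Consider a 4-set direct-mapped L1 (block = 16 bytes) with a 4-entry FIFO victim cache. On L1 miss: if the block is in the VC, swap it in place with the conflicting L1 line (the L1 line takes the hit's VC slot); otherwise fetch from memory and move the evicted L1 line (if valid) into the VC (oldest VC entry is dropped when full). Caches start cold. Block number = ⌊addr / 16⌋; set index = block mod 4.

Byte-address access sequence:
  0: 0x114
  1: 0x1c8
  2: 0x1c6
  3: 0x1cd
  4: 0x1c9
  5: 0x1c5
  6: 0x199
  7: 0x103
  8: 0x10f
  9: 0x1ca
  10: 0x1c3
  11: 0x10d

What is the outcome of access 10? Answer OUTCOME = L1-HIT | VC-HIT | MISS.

OUTCOME = L1-HIT

0: 0x114 (blk 17, set 1) → MISS  vc=[]
1: 0x1c8 (blk 28, set 0) → MISS  vc=[]
2: 0x1c6 (blk 28, set 0) → L1-HIT  vc=[]
3: 0x1cd (blk 28, set 0) → L1-HIT  vc=[]
4: 0x1c9 (blk 28, set 0) → L1-HIT  vc=[]
5: 0x1c5 (blk 28, set 0) → L1-HIT  vc=[]
6: 0x199 (blk 25, set 1) → MISS  vc=[17]
7: 0x103 (blk 16, set 0) → MISS  vc=[17, 28]
8: 0x10f (blk 16, set 0) → L1-HIT  vc=[17, 28]
9: 0x1ca (blk 28, set 0) → VC-HIT  vc=[17, 16]
10: 0x1c3 (blk 28, set 0) → L1-HIT  vc=[17, 16]
11: 0x10d (blk 16, set 0) → VC-HIT  vc=[17, 28]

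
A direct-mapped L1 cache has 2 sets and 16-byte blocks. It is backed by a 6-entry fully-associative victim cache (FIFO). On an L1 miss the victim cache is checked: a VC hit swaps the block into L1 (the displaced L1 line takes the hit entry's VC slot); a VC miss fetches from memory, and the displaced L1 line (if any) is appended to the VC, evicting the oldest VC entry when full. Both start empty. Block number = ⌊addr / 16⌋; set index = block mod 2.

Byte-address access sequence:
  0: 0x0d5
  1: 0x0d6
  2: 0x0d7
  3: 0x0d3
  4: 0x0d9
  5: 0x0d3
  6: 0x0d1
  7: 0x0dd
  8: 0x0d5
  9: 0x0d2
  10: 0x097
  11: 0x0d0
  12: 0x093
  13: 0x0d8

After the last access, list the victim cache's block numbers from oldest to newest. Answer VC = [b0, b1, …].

#0 0xd5→b13/s1 MISS; vc=[]
#1 0xd6→b13/s1 L1-HIT; vc=[]
#2 0xd7→b13/s1 L1-HIT; vc=[]
#3 0xd3→b13/s1 L1-HIT; vc=[]
#4 0xd9→b13/s1 L1-HIT; vc=[]
#5 0xd3→b13/s1 L1-HIT; vc=[]
#6 0xd1→b13/s1 L1-HIT; vc=[]
#7 0xdd→b13/s1 L1-HIT; vc=[]
#8 0xd5→b13/s1 L1-HIT; vc=[]
#9 0xd2→b13/s1 L1-HIT; vc=[]
#10 0x97→b9/s1 MISS; vc=[13]
#11 0xd0→b13/s1 VC-HIT; vc=[9]
#12 0x93→b9/s1 VC-HIT; vc=[13]
#13 0xd8→b13/s1 VC-HIT; vc=[9]

VC = [9]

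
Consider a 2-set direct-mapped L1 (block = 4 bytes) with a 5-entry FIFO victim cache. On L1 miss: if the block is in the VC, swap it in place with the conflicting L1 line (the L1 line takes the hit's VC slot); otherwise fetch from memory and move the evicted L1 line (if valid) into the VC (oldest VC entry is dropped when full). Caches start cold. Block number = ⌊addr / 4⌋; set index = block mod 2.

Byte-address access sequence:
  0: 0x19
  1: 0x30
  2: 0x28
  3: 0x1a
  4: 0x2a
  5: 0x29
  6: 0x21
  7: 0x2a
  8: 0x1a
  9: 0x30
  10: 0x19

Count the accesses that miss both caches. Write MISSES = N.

  [0] addr=0x19 blk=6 s=0: MISS | VC []
  [1] addr=0x30 blk=12 s=0: MISS | VC [6]
  [2] addr=0x28 blk=10 s=0: MISS | VC [6, 12]
  [3] addr=0x1a blk=6 s=0: VC-HIT | VC [10, 12]
  [4] addr=0x2a blk=10 s=0: VC-HIT | VC [6, 12]
  [5] addr=0x29 blk=10 s=0: L1-HIT | VC [6, 12]
  [6] addr=0x21 blk=8 s=0: MISS | VC [6, 12, 10]
  [7] addr=0x2a blk=10 s=0: VC-HIT | VC [6, 12, 8]
  [8] addr=0x1a blk=6 s=0: VC-HIT | VC [10, 12, 8]
  [9] addr=0x30 blk=12 s=0: VC-HIT | VC [10, 6, 8]
  [10] addr=0x19 blk=6 s=0: VC-HIT | VC [10, 12, 8]

MISSES = 4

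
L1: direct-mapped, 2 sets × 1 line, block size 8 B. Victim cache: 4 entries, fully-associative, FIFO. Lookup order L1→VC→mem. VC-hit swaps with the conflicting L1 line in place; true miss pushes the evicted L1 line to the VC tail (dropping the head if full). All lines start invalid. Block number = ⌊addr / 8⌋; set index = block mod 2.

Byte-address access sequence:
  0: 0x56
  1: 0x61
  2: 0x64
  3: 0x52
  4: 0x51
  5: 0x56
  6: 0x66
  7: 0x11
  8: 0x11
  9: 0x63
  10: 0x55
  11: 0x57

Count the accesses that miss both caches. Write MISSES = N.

MISSES = 3

  [0] addr=0x56 blk=10 s=0: MISS | VC []
  [1] addr=0x61 blk=12 s=0: MISS | VC [10]
  [2] addr=0x64 blk=12 s=0: L1-HIT | VC [10]
  [3] addr=0x52 blk=10 s=0: VC-HIT | VC [12]
  [4] addr=0x51 blk=10 s=0: L1-HIT | VC [12]
  [5] addr=0x56 blk=10 s=0: L1-HIT | VC [12]
  [6] addr=0x66 blk=12 s=0: VC-HIT | VC [10]
  [7] addr=0x11 blk=2 s=0: MISS | VC [10, 12]
  [8] addr=0x11 blk=2 s=0: L1-HIT | VC [10, 12]
  [9] addr=0x63 blk=12 s=0: VC-HIT | VC [10, 2]
  [10] addr=0x55 blk=10 s=0: VC-HIT | VC [12, 2]
  [11] addr=0x57 blk=10 s=0: L1-HIT | VC [12, 2]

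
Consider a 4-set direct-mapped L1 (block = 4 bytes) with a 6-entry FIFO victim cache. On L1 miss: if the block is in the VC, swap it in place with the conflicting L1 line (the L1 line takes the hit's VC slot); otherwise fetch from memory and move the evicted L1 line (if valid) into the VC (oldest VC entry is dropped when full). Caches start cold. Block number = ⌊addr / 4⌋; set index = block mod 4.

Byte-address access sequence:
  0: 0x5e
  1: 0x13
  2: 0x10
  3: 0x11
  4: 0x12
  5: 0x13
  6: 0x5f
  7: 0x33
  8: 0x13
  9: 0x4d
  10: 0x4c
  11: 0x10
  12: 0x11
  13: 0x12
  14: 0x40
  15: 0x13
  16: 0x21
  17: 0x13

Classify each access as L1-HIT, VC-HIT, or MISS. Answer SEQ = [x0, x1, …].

#0 0x5e→b23/s3 MISS; vc=[]
#1 0x13→b4/s0 MISS; vc=[]
#2 0x10→b4/s0 L1-HIT; vc=[]
#3 0x11→b4/s0 L1-HIT; vc=[]
#4 0x12→b4/s0 L1-HIT; vc=[]
#5 0x13→b4/s0 L1-HIT; vc=[]
#6 0x5f→b23/s3 L1-HIT; vc=[]
#7 0x33→b12/s0 MISS; vc=[4]
#8 0x13→b4/s0 VC-HIT; vc=[12]
#9 0x4d→b19/s3 MISS; vc=[12,23]
#10 0x4c→b19/s3 L1-HIT; vc=[12,23]
#11 0x10→b4/s0 L1-HIT; vc=[12,23]
#12 0x11→b4/s0 L1-HIT; vc=[12,23]
#13 0x12→b4/s0 L1-HIT; vc=[12,23]
#14 0x40→b16/s0 MISS; vc=[12,23,4]
#15 0x13→b4/s0 VC-HIT; vc=[12,23,16]
#16 0x21→b8/s0 MISS; vc=[12,23,16,4]
#17 0x13→b4/s0 VC-HIT; vc=[12,23,16,8]

SEQ = [MISS, MISS, L1-HIT, L1-HIT, L1-HIT, L1-HIT, L1-HIT, MISS, VC-HIT, MISS, L1-HIT, L1-HIT, L1-HIT, L1-HIT, MISS, VC-HIT, MISS, VC-HIT]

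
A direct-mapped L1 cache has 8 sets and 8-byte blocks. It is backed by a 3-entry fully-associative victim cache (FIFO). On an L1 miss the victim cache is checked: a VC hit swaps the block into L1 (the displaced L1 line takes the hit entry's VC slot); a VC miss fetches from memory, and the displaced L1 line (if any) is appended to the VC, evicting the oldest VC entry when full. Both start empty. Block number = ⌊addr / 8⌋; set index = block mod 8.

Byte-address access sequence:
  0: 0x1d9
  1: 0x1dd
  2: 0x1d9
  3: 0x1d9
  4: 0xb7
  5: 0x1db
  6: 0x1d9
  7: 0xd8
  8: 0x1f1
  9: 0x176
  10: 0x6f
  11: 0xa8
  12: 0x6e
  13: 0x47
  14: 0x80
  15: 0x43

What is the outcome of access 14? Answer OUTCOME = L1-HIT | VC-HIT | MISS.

OUTCOME = MISS

  [0] addr=0x1d9 blk=59 s=3: MISS | VC []
  [1] addr=0x1dd blk=59 s=3: L1-HIT | VC []
  [2] addr=0x1d9 blk=59 s=3: L1-HIT | VC []
  [3] addr=0x1d9 blk=59 s=3: L1-HIT | VC []
  [4] addr=0xb7 blk=22 s=6: MISS | VC []
  [5] addr=0x1db blk=59 s=3: L1-HIT | VC []
  [6] addr=0x1d9 blk=59 s=3: L1-HIT | VC []
  [7] addr=0xd8 blk=27 s=3: MISS | VC [59]
  [8] addr=0x1f1 blk=62 s=6: MISS | VC [59, 22]
  [9] addr=0x176 blk=46 s=6: MISS | VC [59, 22, 62]
  [10] addr=0x6f blk=13 s=5: MISS | VC [59, 22, 62]
  [11] addr=0xa8 blk=21 s=5: MISS | VC [22, 62, 13]
  [12] addr=0x6e blk=13 s=5: VC-HIT | VC [22, 62, 21]
  [13] addr=0x47 blk=8 s=0: MISS | VC [22, 62, 21]
  [14] addr=0x80 blk=16 s=0: MISS | VC [62, 21, 8]
  [15] addr=0x43 blk=8 s=0: VC-HIT | VC [62, 21, 16]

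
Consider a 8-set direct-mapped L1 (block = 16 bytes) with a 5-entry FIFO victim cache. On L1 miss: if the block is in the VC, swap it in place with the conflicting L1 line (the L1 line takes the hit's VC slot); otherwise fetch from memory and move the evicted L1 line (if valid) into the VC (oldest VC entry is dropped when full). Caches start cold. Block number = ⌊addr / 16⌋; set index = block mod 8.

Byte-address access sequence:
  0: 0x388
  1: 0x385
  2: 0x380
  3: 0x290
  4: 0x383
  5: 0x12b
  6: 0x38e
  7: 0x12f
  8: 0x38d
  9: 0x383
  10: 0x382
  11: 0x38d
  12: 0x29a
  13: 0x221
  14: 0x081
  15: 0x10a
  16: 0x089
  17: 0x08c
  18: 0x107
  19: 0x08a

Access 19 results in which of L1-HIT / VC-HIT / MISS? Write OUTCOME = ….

  [0] addr=0x388 blk=56 s=0: MISS | VC []
  [1] addr=0x385 blk=56 s=0: L1-HIT | VC []
  [2] addr=0x380 blk=56 s=0: L1-HIT | VC []
  [3] addr=0x290 blk=41 s=1: MISS | VC []
  [4] addr=0x383 blk=56 s=0: L1-HIT | VC []
  [5] addr=0x12b blk=18 s=2: MISS | VC []
  [6] addr=0x38e blk=56 s=0: L1-HIT | VC []
  [7] addr=0x12f blk=18 s=2: L1-HIT | VC []
  [8] addr=0x38d blk=56 s=0: L1-HIT | VC []
  [9] addr=0x383 blk=56 s=0: L1-HIT | VC []
  [10] addr=0x382 blk=56 s=0: L1-HIT | VC []
  [11] addr=0x38d blk=56 s=0: L1-HIT | VC []
  [12] addr=0x29a blk=41 s=1: L1-HIT | VC []
  [13] addr=0x221 blk=34 s=2: MISS | VC [18]
  [14] addr=0x81 blk=8 s=0: MISS | VC [18, 56]
  [15] addr=0x10a blk=16 s=0: MISS | VC [18, 56, 8]
  [16] addr=0x89 blk=8 s=0: VC-HIT | VC [18, 56, 16]
  [17] addr=0x8c blk=8 s=0: L1-HIT | VC [18, 56, 16]
  [18] addr=0x107 blk=16 s=0: VC-HIT | VC [18, 56, 8]
  [19] addr=0x8a blk=8 s=0: VC-HIT | VC [18, 56, 16]

OUTCOME = VC-HIT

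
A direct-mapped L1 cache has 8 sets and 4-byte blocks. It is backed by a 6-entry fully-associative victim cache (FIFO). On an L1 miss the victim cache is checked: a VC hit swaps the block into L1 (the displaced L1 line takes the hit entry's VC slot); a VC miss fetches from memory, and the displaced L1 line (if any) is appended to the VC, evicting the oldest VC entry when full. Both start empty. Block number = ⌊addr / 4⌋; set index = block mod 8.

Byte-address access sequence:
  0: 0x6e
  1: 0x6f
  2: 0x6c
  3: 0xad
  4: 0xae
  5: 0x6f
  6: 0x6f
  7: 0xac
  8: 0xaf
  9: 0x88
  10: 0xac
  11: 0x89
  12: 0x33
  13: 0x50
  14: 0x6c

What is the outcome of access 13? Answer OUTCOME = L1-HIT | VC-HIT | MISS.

0: 0x6e (blk 27, set 3) → MISS  vc=[]
1: 0x6f (blk 27, set 3) → L1-HIT  vc=[]
2: 0x6c (blk 27, set 3) → L1-HIT  vc=[]
3: 0xad (blk 43, set 3) → MISS  vc=[27]
4: 0xae (blk 43, set 3) → L1-HIT  vc=[27]
5: 0x6f (blk 27, set 3) → VC-HIT  vc=[43]
6: 0x6f (blk 27, set 3) → L1-HIT  vc=[43]
7: 0xac (blk 43, set 3) → VC-HIT  vc=[27]
8: 0xaf (blk 43, set 3) → L1-HIT  vc=[27]
9: 0x88 (blk 34, set 2) → MISS  vc=[27]
10: 0xac (blk 43, set 3) → L1-HIT  vc=[27]
11: 0x89 (blk 34, set 2) → L1-HIT  vc=[27]
12: 0x33 (blk 12, set 4) → MISS  vc=[27]
13: 0x50 (blk 20, set 4) → MISS  vc=[27, 12]
14: 0x6c (blk 27, set 3) → VC-HIT  vc=[43, 12]

OUTCOME = MISS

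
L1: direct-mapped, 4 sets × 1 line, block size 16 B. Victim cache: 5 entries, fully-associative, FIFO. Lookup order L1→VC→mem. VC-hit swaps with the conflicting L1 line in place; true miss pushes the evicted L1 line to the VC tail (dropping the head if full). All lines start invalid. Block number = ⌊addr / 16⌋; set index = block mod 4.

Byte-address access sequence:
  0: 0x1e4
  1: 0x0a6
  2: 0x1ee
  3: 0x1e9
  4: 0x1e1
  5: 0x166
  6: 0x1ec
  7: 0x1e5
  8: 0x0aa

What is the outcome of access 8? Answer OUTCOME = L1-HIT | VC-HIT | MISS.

0: 0x1e4 (blk 30, set 2) → MISS  vc=[]
1: 0xa6 (blk 10, set 2) → MISS  vc=[30]
2: 0x1ee (blk 30, set 2) → VC-HIT  vc=[10]
3: 0x1e9 (blk 30, set 2) → L1-HIT  vc=[10]
4: 0x1e1 (blk 30, set 2) → L1-HIT  vc=[10]
5: 0x166 (blk 22, set 2) → MISS  vc=[10, 30]
6: 0x1ec (blk 30, set 2) → VC-HIT  vc=[10, 22]
7: 0x1e5 (blk 30, set 2) → L1-HIT  vc=[10, 22]
8: 0xaa (blk 10, set 2) → VC-HIT  vc=[30, 22]

OUTCOME = VC-HIT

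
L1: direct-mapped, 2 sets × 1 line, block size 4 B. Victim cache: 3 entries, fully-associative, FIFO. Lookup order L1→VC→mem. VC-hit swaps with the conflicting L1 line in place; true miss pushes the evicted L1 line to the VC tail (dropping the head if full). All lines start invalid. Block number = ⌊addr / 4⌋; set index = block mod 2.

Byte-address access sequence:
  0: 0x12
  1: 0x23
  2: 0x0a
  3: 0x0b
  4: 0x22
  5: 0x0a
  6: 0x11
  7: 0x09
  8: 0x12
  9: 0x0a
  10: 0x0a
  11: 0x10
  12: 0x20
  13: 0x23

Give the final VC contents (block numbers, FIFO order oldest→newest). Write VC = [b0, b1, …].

#0 0x12→b4/s0 MISS; vc=[]
#1 0x23→b8/s0 MISS; vc=[4]
#2 0xa→b2/s0 MISS; vc=[4,8]
#3 0xb→b2/s0 L1-HIT; vc=[4,8]
#4 0x22→b8/s0 VC-HIT; vc=[4,2]
#5 0xa→b2/s0 VC-HIT; vc=[4,8]
#6 0x11→b4/s0 VC-HIT; vc=[2,8]
#7 0x9→b2/s0 VC-HIT; vc=[4,8]
#8 0x12→b4/s0 VC-HIT; vc=[2,8]
#9 0xa→b2/s0 VC-HIT; vc=[4,8]
#10 0xa→b2/s0 L1-HIT; vc=[4,8]
#11 0x10→b4/s0 VC-HIT; vc=[2,8]
#12 0x20→b8/s0 VC-HIT; vc=[2,4]
#13 0x23→b8/s0 L1-HIT; vc=[2,4]

VC = [2, 4]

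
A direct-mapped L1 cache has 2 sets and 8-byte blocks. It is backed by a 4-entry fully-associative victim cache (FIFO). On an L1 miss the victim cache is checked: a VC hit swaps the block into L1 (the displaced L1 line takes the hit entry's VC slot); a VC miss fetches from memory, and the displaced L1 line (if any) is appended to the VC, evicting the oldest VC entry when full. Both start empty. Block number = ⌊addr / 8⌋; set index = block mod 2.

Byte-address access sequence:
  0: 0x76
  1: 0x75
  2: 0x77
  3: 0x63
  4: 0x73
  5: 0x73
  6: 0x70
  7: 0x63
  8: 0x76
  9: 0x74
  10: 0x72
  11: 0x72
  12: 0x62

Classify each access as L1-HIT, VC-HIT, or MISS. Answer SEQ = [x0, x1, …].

  [0] addr=0x76 blk=14 s=0: MISS | VC []
  [1] addr=0x75 blk=14 s=0: L1-HIT | VC []
  [2] addr=0x77 blk=14 s=0: L1-HIT | VC []
  [3] addr=0x63 blk=12 s=0: MISS | VC [14]
  [4] addr=0x73 blk=14 s=0: VC-HIT | VC [12]
  [5] addr=0x73 blk=14 s=0: L1-HIT | VC [12]
  [6] addr=0x70 blk=14 s=0: L1-HIT | VC [12]
  [7] addr=0x63 blk=12 s=0: VC-HIT | VC [14]
  [8] addr=0x76 blk=14 s=0: VC-HIT | VC [12]
  [9] addr=0x74 blk=14 s=0: L1-HIT | VC [12]
  [10] addr=0x72 blk=14 s=0: L1-HIT | VC [12]
  [11] addr=0x72 blk=14 s=0: L1-HIT | VC [12]
  [12] addr=0x62 blk=12 s=0: VC-HIT | VC [14]

SEQ = [MISS, L1-HIT, L1-HIT, MISS, VC-HIT, L1-HIT, L1-HIT, VC-HIT, VC-HIT, L1-HIT, L1-HIT, L1-HIT, VC-HIT]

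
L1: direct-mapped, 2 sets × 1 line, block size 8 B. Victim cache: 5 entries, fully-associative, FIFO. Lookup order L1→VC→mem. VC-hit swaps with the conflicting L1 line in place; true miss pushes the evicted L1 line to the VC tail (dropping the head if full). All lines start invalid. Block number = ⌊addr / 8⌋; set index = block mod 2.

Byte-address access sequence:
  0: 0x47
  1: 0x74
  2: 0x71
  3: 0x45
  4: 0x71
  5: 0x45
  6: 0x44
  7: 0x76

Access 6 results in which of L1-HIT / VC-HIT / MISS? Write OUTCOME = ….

0: 0x47 (blk 8, set 0) → MISS  vc=[]
1: 0x74 (blk 14, set 0) → MISS  vc=[8]
2: 0x71 (blk 14, set 0) → L1-HIT  vc=[8]
3: 0x45 (blk 8, set 0) → VC-HIT  vc=[14]
4: 0x71 (blk 14, set 0) → VC-HIT  vc=[8]
5: 0x45 (blk 8, set 0) → VC-HIT  vc=[14]
6: 0x44 (blk 8, set 0) → L1-HIT  vc=[14]
7: 0x76 (blk 14, set 0) → VC-HIT  vc=[8]

OUTCOME = L1-HIT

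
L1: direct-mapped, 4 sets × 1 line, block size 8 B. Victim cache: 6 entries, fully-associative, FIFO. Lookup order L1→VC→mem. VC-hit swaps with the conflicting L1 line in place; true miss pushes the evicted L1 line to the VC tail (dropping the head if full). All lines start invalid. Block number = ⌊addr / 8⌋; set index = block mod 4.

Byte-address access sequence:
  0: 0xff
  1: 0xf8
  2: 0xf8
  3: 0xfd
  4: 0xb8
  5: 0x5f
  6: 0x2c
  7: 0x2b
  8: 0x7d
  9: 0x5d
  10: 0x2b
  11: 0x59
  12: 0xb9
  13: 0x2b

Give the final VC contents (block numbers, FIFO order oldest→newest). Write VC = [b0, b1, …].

VC = [31, 11, 15]

0: 0xff (blk 31, set 3) → MISS  vc=[]
1: 0xf8 (blk 31, set 3) → L1-HIT  vc=[]
2: 0xf8 (blk 31, set 3) → L1-HIT  vc=[]
3: 0xfd (blk 31, set 3) → L1-HIT  vc=[]
4: 0xb8 (blk 23, set 3) → MISS  vc=[31]
5: 0x5f (blk 11, set 3) → MISS  vc=[31, 23]
6: 0x2c (blk 5, set 1) → MISS  vc=[31, 23]
7: 0x2b (blk 5, set 1) → L1-HIT  vc=[31, 23]
8: 0x7d (blk 15, set 3) → MISS  vc=[31, 23, 11]
9: 0x5d (blk 11, set 3) → VC-HIT  vc=[31, 23, 15]
10: 0x2b (blk 5, set 1) → L1-HIT  vc=[31, 23, 15]
11: 0x59 (blk 11, set 3) → L1-HIT  vc=[31, 23, 15]
12: 0xb9 (blk 23, set 3) → VC-HIT  vc=[31, 11, 15]
13: 0x2b (blk 5, set 1) → L1-HIT  vc=[31, 11, 15]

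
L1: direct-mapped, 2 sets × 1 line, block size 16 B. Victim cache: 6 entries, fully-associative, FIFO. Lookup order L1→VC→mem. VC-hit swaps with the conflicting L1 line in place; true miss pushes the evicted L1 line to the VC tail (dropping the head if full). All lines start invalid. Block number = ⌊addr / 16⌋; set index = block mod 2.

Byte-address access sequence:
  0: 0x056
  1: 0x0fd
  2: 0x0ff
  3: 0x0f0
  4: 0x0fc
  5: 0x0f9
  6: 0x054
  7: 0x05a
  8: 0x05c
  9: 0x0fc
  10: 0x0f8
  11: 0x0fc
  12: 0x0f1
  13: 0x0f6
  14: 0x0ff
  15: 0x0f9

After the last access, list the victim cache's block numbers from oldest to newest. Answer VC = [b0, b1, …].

0: 0x56 (blk 5, set 1) → MISS  vc=[]
1: 0xfd (blk 15, set 1) → MISS  vc=[5]
2: 0xff (blk 15, set 1) → L1-HIT  vc=[5]
3: 0xf0 (blk 15, set 1) → L1-HIT  vc=[5]
4: 0xfc (blk 15, set 1) → L1-HIT  vc=[5]
5: 0xf9 (blk 15, set 1) → L1-HIT  vc=[5]
6: 0x54 (blk 5, set 1) → VC-HIT  vc=[15]
7: 0x5a (blk 5, set 1) → L1-HIT  vc=[15]
8: 0x5c (blk 5, set 1) → L1-HIT  vc=[15]
9: 0xfc (blk 15, set 1) → VC-HIT  vc=[5]
10: 0xf8 (blk 15, set 1) → L1-HIT  vc=[5]
11: 0xfc (blk 15, set 1) → L1-HIT  vc=[5]
12: 0xf1 (blk 15, set 1) → L1-HIT  vc=[5]
13: 0xf6 (blk 15, set 1) → L1-HIT  vc=[5]
14: 0xff (blk 15, set 1) → L1-HIT  vc=[5]
15: 0xf9 (blk 15, set 1) → L1-HIT  vc=[5]

VC = [5]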